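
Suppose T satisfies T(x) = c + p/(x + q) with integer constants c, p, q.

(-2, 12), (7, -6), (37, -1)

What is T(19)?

(T(x) − c)(x + q) = p for each data point; the three points give a linear system in c and q, then p follows.
Solving: c = 0, q = -1, p = -36, so T(x) = -36/(x − 1).
Then T(19) = 0 − 36/18 = -2.

-2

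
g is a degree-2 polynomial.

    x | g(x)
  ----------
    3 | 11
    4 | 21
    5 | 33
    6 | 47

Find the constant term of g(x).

-7

Write g(x) = ax² + bx + c; the 4 given values yield a linear system in the 3 coefficients.
Solving, g(x) = x² + 3x - 7.
The constant term is g(0) = -7.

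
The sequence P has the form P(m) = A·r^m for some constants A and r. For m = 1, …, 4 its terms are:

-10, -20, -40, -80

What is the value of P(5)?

-160

Consecutive ratio: -20/(-10) = 2, and -40/(-20) = 2, so r = 2.
Then A·2^1 = -10 gives A = -5, and P(m) = -5·2^m.
P(5) = -5·2^5 = -160.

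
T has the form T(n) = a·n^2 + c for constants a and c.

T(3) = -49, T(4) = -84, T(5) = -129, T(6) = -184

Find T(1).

From T(3) = -49 and T(4) = -84: 9a + c = -49 and 16a + c = -84.
Subtracting: 7a = -35, so a = -5; then c = -49 − (-5)·9 = -4.
So T(n) = -5n² − 4, and T(1) = -9.

-9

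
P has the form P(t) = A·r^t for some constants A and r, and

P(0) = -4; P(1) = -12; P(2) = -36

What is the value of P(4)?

Consecutive ratio: -12/(-4) = 3, and -36/(-12) = 3, so r = 3.
Then A·3^0 = -4 gives A = -4, and P(t) = -4·3^t.
P(4) = -4·3^4 = -324.

-324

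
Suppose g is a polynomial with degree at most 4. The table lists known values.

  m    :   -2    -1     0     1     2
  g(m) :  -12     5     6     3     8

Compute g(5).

First differences: 17, 1, -3, 5. Second differences: -16, -4, 8. Third differences: 12, 12.
Level-3 differences are constant, so g has degree 3.
Fitting a degree-3 polynomial gives g(m) = 2m³ - 2m² - 3m + 6.
Then g(5) = 191.

191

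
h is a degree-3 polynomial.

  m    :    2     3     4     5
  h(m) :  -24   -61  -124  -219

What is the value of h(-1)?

Write h(m) = am³ + bm² + cm + d; the 4 given values yield a linear system in the 4 coefficients.
Solving, h(m) = -m³ - 4m² + 2m - 4.
Then h(-1) = -9.

-9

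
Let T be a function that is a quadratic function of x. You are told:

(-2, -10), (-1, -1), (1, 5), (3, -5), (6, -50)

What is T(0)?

Write T(x) = ax² + bx + c; the 5 given values yield a linear system in the 3 coefficients.
Solving, T(x) = -2x² + 3x + 4.
The constant term is T(0) = 4.

4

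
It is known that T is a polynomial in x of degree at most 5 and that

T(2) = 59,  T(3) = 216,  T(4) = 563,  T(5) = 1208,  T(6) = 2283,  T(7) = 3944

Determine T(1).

First differences: 157, 347, 645, 1075, 1661. Second differences: 190, 298, 430, 586. Third differences: 108, 132, 156. Fourth differences: 24, 24.
Level-4 differences are constant, so T has degree 4.
Fitting a degree-4 polynomial gives T(x) = x^4 + 4x³ + 4x² - 4x + 3.
Then T(1) = 8.

8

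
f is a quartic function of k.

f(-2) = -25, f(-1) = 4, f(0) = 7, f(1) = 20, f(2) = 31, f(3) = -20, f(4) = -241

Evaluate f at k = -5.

First differences: 29, 3, 13, 11, -51, -221. Second differences: -26, 10, -2, -62, -170. Third differences: 36, -12, -60, -108. Fourth differences: -48, -48, -48.
Level-4 differences are constant, so f has degree 4.
Fitting a degree-4 polynomial gives f(k) = -2k^4 + 2k³ + 7k² + 6k + 7.
Then f(-5) = -1348.

-1348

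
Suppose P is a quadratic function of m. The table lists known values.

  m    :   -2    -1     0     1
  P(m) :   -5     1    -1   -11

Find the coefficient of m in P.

-6

First differences: 6, -2, -10. Second differences: -8, -8.
Level-2 differences are constant, so P has degree 2.
Fitting a degree-2 polynomial gives P(m) = -4m² - 6m - 1.
The coefficient of m is -6.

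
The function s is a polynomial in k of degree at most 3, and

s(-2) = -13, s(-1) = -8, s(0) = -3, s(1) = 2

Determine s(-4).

-23

First differences: 5, 5, 5.
Level-1 differences are constant, so s has degree 1.
Fitting a degree-1 polynomial gives s(k) = 5k - 3.
Then s(-4) = -23.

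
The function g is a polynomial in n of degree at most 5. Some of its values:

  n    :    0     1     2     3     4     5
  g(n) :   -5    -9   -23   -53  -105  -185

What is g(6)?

Write g(n) = an^5 + bn^4 + cn³ + dn² + en + p; the 6 given values yield a linear system in the 6 coefficients.
Solving, the top 2 coefficients vanish, and g(n) = -n³ - 2n² - n - 5.
Then g(6) = -299.

-299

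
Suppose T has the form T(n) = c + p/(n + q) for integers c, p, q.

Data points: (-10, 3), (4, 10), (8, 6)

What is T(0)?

-2

(T(n) − c)(n + q) = p for each data point; the three points give a linear system in c and q, then p follows.
Solving: c = 4, q = -2, p = 12, so T(n) = 4 + 12/(n − 2).
Then T(0) = 4 + 12/(-2) = -2.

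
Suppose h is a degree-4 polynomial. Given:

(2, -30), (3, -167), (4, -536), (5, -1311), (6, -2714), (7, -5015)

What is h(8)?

-8532

First differences: -137, -369, -775, -1403, -2301. Second differences: -232, -406, -628, -898. Third differences: -174, -222, -270. Fourth differences: -48, -48.
Level-4 differences are constant, so h has degree 4.
Fitting a degree-4 polynomial gives h(t) = -2t^4 - t³ + 3t² - 3t + 4.
Then h(8) = -8532.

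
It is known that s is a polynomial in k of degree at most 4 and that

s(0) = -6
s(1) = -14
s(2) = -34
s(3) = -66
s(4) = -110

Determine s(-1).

First differences: -8, -20, -32, -44. Second differences: -12, -12, -12.
Level-2 differences are constant, so s has degree 2.
Fitting a degree-2 polynomial gives s(k) = -6k² - 2k - 6.
Then s(-1) = -10.

-10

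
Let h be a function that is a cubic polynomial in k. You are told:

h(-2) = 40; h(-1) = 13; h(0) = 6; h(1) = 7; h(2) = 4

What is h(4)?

-62

First differences: -27, -7, 1, -3. Second differences: 20, 8, -4. Third differences: -12, -12.
Level-3 differences are constant, so h has degree 3.
Fitting a degree-3 polynomial gives h(k) = -2k³ + 4k² - k + 6.
Then h(4) = -62.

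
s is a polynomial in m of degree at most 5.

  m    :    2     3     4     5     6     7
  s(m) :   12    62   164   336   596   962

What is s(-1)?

First differences: 50, 102, 172, 260, 366. Second differences: 52, 70, 88, 106. Third differences: 18, 18, 18.
Level-3 differences are constant, so s has degree 3.
Fitting a degree-3 polynomial gives s(m) = 3m³ - m² - 2m - 4.
Then s(-1) = -6.

-6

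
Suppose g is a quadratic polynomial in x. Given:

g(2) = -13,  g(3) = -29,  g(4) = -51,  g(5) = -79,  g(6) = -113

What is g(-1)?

First differences: -16, -22, -28, -34. Second differences: -6, -6, -6.
Level-2 differences are constant, so g has degree 2.
Fitting a degree-2 polynomial gives g(x) = -3x² - x + 1.
Then g(-1) = -1.

-1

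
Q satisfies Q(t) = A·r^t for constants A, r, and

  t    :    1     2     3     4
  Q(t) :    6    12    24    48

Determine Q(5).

96

Consecutive ratio: 12/6 = 2, and 24/12 = 2, so r = 2.
Then A·2^1 = 6 gives A = 3, and Q(t) = 3·2^t.
Q(5) = 3·2^5 = 96.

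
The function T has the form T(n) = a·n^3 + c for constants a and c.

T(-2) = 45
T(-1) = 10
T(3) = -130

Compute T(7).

-1710

From T(-2) = 45 and T(-1) = 10: -8a + c = 45 and -1a + c = 10.
Subtracting: 7a = -35, so a = -5; then c = 45 − (-5)·(-8) = 5.
So T(n) = -5n³ + 5, and T(7) = -1710.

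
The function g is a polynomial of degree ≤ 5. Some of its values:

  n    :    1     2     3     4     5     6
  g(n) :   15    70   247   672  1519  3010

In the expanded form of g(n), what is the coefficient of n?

First differences: 55, 177, 425, 847, 1491. Second differences: 122, 248, 422, 644. Third differences: 126, 174, 222. Fourth differences: 48, 48.
Level-4 differences are constant, so g has degree 4.
Fitting a degree-4 polynomial gives g(n) = 2n^4 + n³ + 5n² + 3n + 4.
The coefficient of n is 3.

3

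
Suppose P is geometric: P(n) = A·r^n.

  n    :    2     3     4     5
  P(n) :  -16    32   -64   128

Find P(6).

Consecutive ratio: 32/(-16) = -2, and -64/32 = -2, so r = -2.
Then A·(-2)^2 = -16 gives A = -4, and P(n) = -4·(-2)^n.
P(6) = -4·(-2)^6 = -256.

-256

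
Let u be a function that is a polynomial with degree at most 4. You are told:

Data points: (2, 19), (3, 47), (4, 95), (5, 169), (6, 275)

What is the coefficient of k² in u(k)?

First differences: 28, 48, 74, 106. Second differences: 20, 26, 32. Third differences: 6, 6.
Level-3 differences are constant, so u has degree 3.
Fitting a degree-3 polynomial gives u(k) = k³ + k² + 4k - 1.
The coefficient of k² is 1.

1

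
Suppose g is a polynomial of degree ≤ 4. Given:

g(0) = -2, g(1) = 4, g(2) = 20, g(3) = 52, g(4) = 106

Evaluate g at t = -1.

First differences: 6, 16, 32, 54. Second differences: 10, 16, 22. Third differences: 6, 6.
Level-3 differences are constant, so g has degree 3.
Fitting a degree-3 polynomial gives g(t) = t³ + 2t² + 3t - 2.
Then g(-1) = -4.

-4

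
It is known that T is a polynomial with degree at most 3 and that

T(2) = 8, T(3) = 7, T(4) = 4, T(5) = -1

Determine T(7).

-17

Write T(t) = at³ + bt² + ct + d; the 4 given values yield a linear system in the 4 coefficients.
Solving, the leading coefficient vanishes, and T(t) = -t² + 4t + 4.
Then T(7) = -17.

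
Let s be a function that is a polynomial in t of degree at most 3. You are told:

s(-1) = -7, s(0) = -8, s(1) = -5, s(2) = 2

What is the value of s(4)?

28

Write s(t) = at³ + bt² + ct + d; the 4 given values yield a linear system in the 4 coefficients.
Solving, the leading coefficient vanishes, and s(t) = 2t² + t - 8.
Then s(4) = 28.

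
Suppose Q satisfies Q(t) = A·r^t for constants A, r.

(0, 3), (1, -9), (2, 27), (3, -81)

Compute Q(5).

-729

Consecutive ratio: -9/3 = -3, and 27/(-9) = -3, so r = -3.
Then A·(-3)^0 = 3 gives A = 3, and Q(t) = 3·(-3)^t.
Q(5) = 3·(-3)^5 = -729.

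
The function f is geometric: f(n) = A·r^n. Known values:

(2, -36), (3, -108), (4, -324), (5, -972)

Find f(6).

-2916

Consecutive ratio: -108/(-36) = 3, and -324/(-108) = 3, so r = 3.
Then A·3^2 = -36 gives A = -4, and f(n) = -4·3^n.
f(6) = -4·3^6 = -2916.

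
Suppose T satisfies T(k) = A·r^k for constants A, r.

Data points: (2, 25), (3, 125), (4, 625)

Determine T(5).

3125

Consecutive ratio: 125/25 = 5, and 625/125 = 5, so r = 5.
Then A·5^2 = 25 gives A = 1, and T(k) = 1·5^k.
T(5) = 1·5^5 = 3125.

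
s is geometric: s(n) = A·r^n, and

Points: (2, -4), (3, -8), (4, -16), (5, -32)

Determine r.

2

Consecutive ratio: -8/(-4) = 2, and -16/(-8) = 2, so r = 2.
Then A·2^2 = -4 gives A = -1, and s(n) = -1·2^n.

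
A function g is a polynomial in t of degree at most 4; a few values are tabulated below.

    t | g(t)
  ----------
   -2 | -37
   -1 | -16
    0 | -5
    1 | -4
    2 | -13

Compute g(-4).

-109

Write g(t) = at^4 + bt³ + ct² + dt + e; the 5 given values yield a linear system in the 5 coefficients.
Solving, the top 2 coefficients vanish, and g(t) = -5t² + 6t - 5.
Then g(-4) = -109.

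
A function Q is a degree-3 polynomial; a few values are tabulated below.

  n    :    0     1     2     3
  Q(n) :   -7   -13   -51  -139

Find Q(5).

-537

Write Q(n) = an³ + bn² + cn + d; the 4 given values yield a linear system in the 4 coefficients.
Solving, Q(n) = -3n³ - 7n² + 4n - 7.
Then Q(5) = -537.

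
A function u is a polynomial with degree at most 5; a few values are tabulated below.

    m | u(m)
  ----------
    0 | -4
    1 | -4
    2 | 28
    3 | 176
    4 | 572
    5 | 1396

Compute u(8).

8956

First differences: 0, 32, 148, 396, 824. Second differences: 32, 116, 248, 428. Third differences: 84, 132, 180. Fourth differences: 48, 48.
Level-4 differences are constant, so u has degree 4.
Fitting a degree-4 polynomial gives u(m) = 2m^4 + 2m³ - 4m² - 4.
Then u(8) = 8956.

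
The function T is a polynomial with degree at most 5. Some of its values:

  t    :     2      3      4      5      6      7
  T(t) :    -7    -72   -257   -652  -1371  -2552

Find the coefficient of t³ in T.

First differences: -65, -185, -395, -719, -1181. Second differences: -120, -210, -324, -462. Third differences: -90, -114, -138. Fourth differences: -24, -24.
Level-4 differences are constant, so T has degree 4.
Fitting a degree-4 polynomial gives T(t) = -t^4 - t³ + 4t² - t + 3.
The coefficient of t³ is -1.

-1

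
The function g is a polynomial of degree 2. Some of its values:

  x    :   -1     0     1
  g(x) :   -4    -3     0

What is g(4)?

21

Write g(x) = ax² + bx + c; the 3 given values yield a linear system in the 3 coefficients.
Solving, g(x) = x² + 2x - 3.
Then g(4) = 21.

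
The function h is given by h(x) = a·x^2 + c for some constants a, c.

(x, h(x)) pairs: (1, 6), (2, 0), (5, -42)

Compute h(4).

From h(1) = 6 and h(2) = 0: 1a + c = 6 and 4a + c = 0.
Subtracting: 3a = -6, so a = -2; then c = 6 − (-2)·1 = 8.
So h(x) = -2x² + 8, and h(4) = -24.

-24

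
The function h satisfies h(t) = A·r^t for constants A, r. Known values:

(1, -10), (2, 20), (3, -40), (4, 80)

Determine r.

-2

Consecutive ratio: 20/(-10) = -2, and -40/20 = -2, so r = -2.
Then A·(-2)^1 = -10 gives A = 5, and h(t) = 5·(-2)^t.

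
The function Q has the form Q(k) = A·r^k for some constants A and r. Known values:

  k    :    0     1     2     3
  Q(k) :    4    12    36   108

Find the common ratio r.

Consecutive ratio: 12/4 = 3, and 36/12 = 3, so r = 3.
Then A·3^0 = 4 gives A = 4, and Q(k) = 4·3^k.

3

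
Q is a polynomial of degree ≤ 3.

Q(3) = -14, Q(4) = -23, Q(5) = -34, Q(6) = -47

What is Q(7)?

-62

First differences: -9, -11, -13. Second differences: -2, -2.
Level-2 differences are constant, so Q has degree 2.
Fitting a degree-2 polynomial gives Q(k) = -k² - 2k + 1.
Then Q(7) = -62.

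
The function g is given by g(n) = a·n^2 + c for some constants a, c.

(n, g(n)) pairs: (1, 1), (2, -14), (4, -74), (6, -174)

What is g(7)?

-239

From g(1) = 1 and g(2) = -14: 1a + c = 1 and 4a + c = -14.
Subtracting: 3a = -15, so a = -5; then c = 1 − (-5)·1 = 6.
So g(n) = -5n² + 6, and g(7) = -239.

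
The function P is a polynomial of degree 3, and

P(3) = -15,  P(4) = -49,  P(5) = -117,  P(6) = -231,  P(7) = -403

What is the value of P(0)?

First differences: -34, -68, -114, -172. Second differences: -34, -46, -58. Third differences: -12, -12.
Level-3 differences are constant, so P has degree 3.
Fitting a degree-3 polynomial gives P(m) = -2m³ + 7m² - 9m + 3.
Then P(0) = 3.

3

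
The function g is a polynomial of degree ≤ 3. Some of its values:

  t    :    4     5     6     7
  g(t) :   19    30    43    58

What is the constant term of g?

First differences: 11, 13, 15. Second differences: 2, 2.
Level-2 differences are constant, so g has degree 2.
Fitting a degree-2 polynomial gives g(t) = t² + 2t - 5.
The constant term is g(0) = -5.

-5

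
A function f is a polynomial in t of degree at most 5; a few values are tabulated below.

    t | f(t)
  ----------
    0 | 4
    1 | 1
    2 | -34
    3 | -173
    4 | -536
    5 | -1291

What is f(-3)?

Write f(t) = at^5 + bt^4 + ct³ + dt² + et + p; the 6 given values yield a linear system in the 6 coefficients.
Solving, the leading coefficient vanishes, and f(t) = -2t^4 - 2t² + t + 4.
Then f(-3) = -179.

-179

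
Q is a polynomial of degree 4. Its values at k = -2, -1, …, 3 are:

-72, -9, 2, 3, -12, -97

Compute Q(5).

First differences: 63, 11, 1, -15, -85. Second differences: -52, -10, -16, -70. Third differences: 42, -6, -54. Fourth differences: -48, -48.
Level-4 differences are constant, so Q has degree 4.
Fitting a degree-4 polynomial gives Q(k) = -2k^4 + 3k³ - 3k² + 3k + 2.
Then Q(5) = -933.

-933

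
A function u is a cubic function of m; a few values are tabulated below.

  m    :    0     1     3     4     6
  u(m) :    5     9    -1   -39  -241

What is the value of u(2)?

11

Write u(m) = am³ + bm² + cm + d; the 5 given values yield a linear system in the 4 coefficients.
Solving, u(m) = -2m³ + 5m² + m + 5.
Then u(2) = 11.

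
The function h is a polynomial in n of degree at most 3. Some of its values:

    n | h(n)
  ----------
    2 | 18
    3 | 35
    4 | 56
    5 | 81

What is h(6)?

110

Write h(n) = an³ + bn² + cn + d; the 4 given values yield a linear system in the 4 coefficients.
Solving, the leading coefficient vanishes, and h(n) = 2n² + 7n - 4.
Then h(6) = 110.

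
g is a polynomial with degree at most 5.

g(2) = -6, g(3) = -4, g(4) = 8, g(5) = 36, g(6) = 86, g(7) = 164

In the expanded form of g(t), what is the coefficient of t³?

First differences: 2, 12, 28, 50, 78. Second differences: 10, 16, 22, 28. Third differences: 6, 6, 6.
Level-3 differences are constant, so g has degree 3.
Fitting a degree-3 polynomial gives g(t) = t³ - 4t² + 3t - 4.
The coefficient of t³ is 1.

1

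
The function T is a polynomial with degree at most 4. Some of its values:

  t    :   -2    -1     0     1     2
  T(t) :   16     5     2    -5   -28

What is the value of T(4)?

-170

Write T(t) = at^4 + bt³ + ct² + dt + e; the 5 given values yield a linear system in the 5 coefficients.
Solving, the leading coefficient vanishes, and T(t) = -2t³ - 2t² - 3t + 2.
Then T(4) = -170.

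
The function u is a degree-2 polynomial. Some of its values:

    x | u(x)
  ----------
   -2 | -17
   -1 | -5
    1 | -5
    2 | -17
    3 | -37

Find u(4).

-65

Write u(x) = ax² + bx + c; the 5 given values yield a linear system in the 3 coefficients.
Solving, u(x) = -4x² - 1.
Then u(4) = -65.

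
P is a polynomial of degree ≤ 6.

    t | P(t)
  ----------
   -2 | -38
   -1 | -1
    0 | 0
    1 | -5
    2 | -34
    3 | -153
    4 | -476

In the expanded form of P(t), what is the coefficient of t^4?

First differences: 37, 1, -5, -29, -119, -323. Second differences: -36, -6, -24, -90, -204. Third differences: 30, -18, -66, -114. Fourth differences: -48, -48, -48.
Level-4 differences are constant, so P has degree 4.
Fitting a degree-4 polynomial gives P(t) = -2t^4 + t³ - t² - 3t.
The coefficient of t^4 is -2.

-2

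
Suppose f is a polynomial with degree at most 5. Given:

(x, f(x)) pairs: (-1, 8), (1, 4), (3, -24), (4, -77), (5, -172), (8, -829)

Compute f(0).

Write f(x) = ax^5 + bx^4 + cx³ + dx² + ex + p; the 6 given values yield a linear system in the 6 coefficients.
Solving, the top 2 coefficients vanish, and f(x) = -2x³ + 3x² + 3.
Then f(0) = 3.

3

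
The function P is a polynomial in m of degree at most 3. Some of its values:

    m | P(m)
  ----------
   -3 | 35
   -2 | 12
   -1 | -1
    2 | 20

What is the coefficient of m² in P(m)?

Write P(m) = am³ + bm² + cm + d; the 4 given values yield a linear system in the 4 coefficients.
Solving, the leading coefficient vanishes, and P(m) = 5m² + 2m - 4.
The coefficient of m² is 5.

5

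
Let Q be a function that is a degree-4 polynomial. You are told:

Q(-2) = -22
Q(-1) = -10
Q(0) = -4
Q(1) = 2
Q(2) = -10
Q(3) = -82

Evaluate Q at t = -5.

First differences: 12, 6, 6, -12, -72. Second differences: -6, 0, -18, -60. Third differences: 6, -18, -42. Fourth differences: -24, -24.
Level-4 differences are constant, so Q has degree 4.
Fitting a degree-4 polynomial gives Q(t) = -t^4 - t³ + t² + 7t - 4.
Then Q(-5) = -514.

-514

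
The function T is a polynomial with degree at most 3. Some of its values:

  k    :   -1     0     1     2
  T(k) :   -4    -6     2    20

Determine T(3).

First differences: -2, 8, 18. Second differences: 10, 10.
Level-2 differences are constant, so T has degree 2.
Extending the table by one column gives the next first difference 28, so T(3) = 20 + 28 = 48.

48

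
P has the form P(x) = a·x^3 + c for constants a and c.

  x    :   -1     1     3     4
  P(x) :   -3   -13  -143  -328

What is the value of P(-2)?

From P(-1) = -3 and P(1) = -13: -1a + c = -3 and 1a + c = -13.
Subtracting: 2a = -10, so a = -5; then c = -3 − (-5)·(-1) = -8.
So P(x) = -5x³ − 8, and P(-2) = 32.

32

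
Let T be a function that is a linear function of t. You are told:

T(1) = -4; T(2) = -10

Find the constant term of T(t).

2

Write T(t) = at + b; the 2 given values yield a linear system in the 2 coefficients.
Solving, T(t) = -6t + 2.
The constant term is T(0) = 2.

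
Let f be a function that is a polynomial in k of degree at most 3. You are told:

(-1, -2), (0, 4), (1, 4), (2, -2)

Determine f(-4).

-56

First differences: 6, 0, -6. Second differences: -6, -6.
Level-2 differences are constant, so f has degree 2.
Fitting a degree-2 polynomial gives f(k) = -3k² + 3k + 4.
Then f(-4) = -56.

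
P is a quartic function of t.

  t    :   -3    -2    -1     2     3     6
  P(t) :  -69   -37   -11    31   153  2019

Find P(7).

Write P(t) = at^4 + bt³ + ct² + dt + e; the 6 given values yield a linear system in the 5 coefficients.
Solving, P(t) = t^4 + 4t³ - 4t² + t - 3.
Then P(7) = 3581.

3581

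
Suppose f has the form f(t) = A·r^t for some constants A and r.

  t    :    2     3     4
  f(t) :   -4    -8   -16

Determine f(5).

Consecutive ratio: -8/(-4) = 2, and -16/(-8) = 2, so r = 2.
Then A·2^2 = -4 gives A = -1, and f(t) = -1·2^t.
f(5) = -1·2^5 = -32.

-32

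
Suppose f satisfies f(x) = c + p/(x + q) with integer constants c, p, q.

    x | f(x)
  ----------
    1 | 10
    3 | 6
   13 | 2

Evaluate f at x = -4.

-15

(f(x) − c)(x + q) = p for each data point; the three points give a linear system in c and q, then p follows.
Solving: c = 0, q = 2, p = 30, so f(x) = 30/(x + 2).
Then f(-4) = 0 + 30/(-2) = -15.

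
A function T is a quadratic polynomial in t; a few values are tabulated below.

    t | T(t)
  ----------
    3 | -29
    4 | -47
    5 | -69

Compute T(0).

Write T(t) = at² + bt + c; the 3 given values yield a linear system in the 3 coefficients.
Solving, T(t) = -2t² - 4t + 1.
Then T(0) = 1.

1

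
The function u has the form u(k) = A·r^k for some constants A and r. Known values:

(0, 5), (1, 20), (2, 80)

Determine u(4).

Consecutive ratio: 20/5 = 4, and 80/20 = 4, so r = 4.
Then A·4^0 = 5 gives A = 5, and u(k) = 5·4^k.
u(4) = 5·4^4 = 1280.

1280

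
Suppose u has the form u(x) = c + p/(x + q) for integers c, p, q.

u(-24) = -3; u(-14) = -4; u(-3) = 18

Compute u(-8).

(u(x) − c)(x + q) = p for each data point; the three points give a linear system in c and q, then p follows.
Solving: c = -2, q = 4, p = 20, so u(x) = -2 + 20/(x + 4).
Then u(-8) = -2 + 20/(-4) = -7.

-7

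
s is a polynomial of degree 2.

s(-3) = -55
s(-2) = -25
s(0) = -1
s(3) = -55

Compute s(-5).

-151

Write s(m) = am² + bm + c; the 4 given values yield a linear system in the 3 coefficients.
Solving, s(m) = -6m² - 1.
Then s(-5) = -151.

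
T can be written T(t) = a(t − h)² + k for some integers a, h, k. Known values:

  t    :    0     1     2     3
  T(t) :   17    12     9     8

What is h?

3

First differences -5, -3, -1; second difference 2 = 2a, so a = 1.
Expanding, the t-coefficient is −2ah = -2h; matching it to the data gives h = 3, and then k = 8.
So T(t) = 1(t − 3)² + 8.
Hence h = 3.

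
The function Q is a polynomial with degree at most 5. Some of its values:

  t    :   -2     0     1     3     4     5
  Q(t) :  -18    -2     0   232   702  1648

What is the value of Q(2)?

46

Write Q(t) = at^5 + bt^4 + ct³ + dt² + et + p; the 6 given values yield a linear system in the 6 coefficients.
Solving, the leading coefficient vanishes, and Q(t) = 2t^4 + 4t³ - 4t² - 2.
Then Q(2) = 46.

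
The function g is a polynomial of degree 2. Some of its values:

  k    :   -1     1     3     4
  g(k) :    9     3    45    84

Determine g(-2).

30

Write g(k) = ak² + bk + c; the 4 given values yield a linear system in the 3 coefficients.
Solving, g(k) = 6k² - 3k.
Then g(-2) = 30.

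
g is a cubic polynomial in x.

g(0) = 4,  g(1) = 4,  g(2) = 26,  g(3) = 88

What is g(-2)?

Write g(x) = ax³ + bx² + cx + d; the 4 given values yield a linear system in the 4 coefficients.
Solving, g(x) = 3x³ + 2x² - 5x + 4.
Then g(-2) = -2.

-2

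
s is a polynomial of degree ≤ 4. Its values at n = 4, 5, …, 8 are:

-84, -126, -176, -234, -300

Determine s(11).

First differences: -42, -50, -58, -66. Second differences: -8, -8, -8.
Level-2 differences are constant, so s has degree 2.
Fitting a degree-2 polynomial gives s(n) = -4n² - 6n + 4.
Then s(11) = -546.

-546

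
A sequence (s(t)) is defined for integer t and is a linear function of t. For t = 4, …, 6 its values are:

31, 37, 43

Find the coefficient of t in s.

6

Write s(t) = at + b; the 3 given values yield a linear system in the 2 coefficients.
Solving, s(t) = 6t + 7.
The coefficient of t is 6.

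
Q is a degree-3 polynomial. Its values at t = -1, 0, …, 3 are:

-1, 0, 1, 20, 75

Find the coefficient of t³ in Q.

Write Q(t) = at³ + bt² + ct + d; the 5 given values yield a linear system in the 4 coefficients.
Solving, Q(t) = 3t³ - 2t.
The coefficient of t³ is 3.

3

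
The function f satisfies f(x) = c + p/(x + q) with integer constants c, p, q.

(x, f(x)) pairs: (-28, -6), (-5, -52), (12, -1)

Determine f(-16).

(f(x) − c)(x + q) = p for each data point; the three points give a linear system in c and q, then p follows.
Solving: c = -4, q = 4, p = 48, so f(x) = -4 + 48/(x + 4).
Then f(-16) = -4 + 48/(-12) = -8.

-8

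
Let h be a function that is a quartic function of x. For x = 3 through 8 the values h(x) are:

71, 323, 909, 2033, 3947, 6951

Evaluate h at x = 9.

11393

Write h(x) = ax^4 + bx³ + cx² + dx + e; the 6 given values yield a linear system in the 5 coefficients.
Solving, h(x) = 2x^4 - 2x³ - 3x² - 3x - 1.
Then h(9) = 11393.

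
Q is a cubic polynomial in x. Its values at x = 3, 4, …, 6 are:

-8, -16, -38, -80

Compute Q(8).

Write Q(x) = ax³ + bx² + cx + d; the 4 given values yield a linear system in the 4 coefficients.
Solving, Q(x) = -x³ + 5x² - 6x - 8.
Then Q(8) = -248.

-248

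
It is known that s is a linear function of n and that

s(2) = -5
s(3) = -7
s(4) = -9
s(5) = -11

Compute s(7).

-15

First differences: -2, -2, -2.
Level-1 differences are constant, so s has degree 1.
Fitting a degree-1 polynomial gives s(n) = -2n - 1.
Then s(7) = -15.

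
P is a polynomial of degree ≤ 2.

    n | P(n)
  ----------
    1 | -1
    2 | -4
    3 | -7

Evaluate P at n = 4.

Write P(n) = an² + bn + c; the 3 given values yield a linear system in the 3 coefficients.
Solving, the leading coefficient vanishes, and P(n) = -3n + 2.
Then P(4) = -10.

-10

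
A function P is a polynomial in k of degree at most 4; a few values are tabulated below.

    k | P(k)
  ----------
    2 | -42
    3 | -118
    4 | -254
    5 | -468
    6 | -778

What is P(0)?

2

First differences: -76, -136, -214, -310. Second differences: -60, -78, -96. Third differences: -18, -18.
Level-3 differences are constant, so P has degree 3.
Fitting a degree-3 polynomial gives P(k) = -3k³ - 3k² - 4k + 2.
The constant term is P(0) = 2.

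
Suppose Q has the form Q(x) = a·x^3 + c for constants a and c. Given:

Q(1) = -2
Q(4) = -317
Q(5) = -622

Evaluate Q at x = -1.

From Q(1) = -2 and Q(4) = -317: 1a + c = -2 and 64a + c = -317.
Subtracting: 63a = -315, so a = -5; then c = -2 − (-5)·1 = 3.
So Q(x) = -5x³ + 3, and Q(-1) = 8.

8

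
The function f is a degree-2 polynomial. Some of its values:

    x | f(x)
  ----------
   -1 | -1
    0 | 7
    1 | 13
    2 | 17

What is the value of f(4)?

19

First differences: 8, 6, 4. Second differences: -2, -2.
Level-2 differences are constant, so f has degree 2.
Fitting a degree-2 polynomial gives f(x) = -x² + 7x + 7.
Then f(4) = 19.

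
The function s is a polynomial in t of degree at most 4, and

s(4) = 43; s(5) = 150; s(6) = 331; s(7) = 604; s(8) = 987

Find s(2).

Write s(t) = at^4 + bt³ + ct² + dt + e; the 5 given values yield a linear system in the 5 coefficients.
Solving, the leading coefficient vanishes, and s(t) = 3t³ - 8t² - 4t - 5.
Then s(2) = -21.

-21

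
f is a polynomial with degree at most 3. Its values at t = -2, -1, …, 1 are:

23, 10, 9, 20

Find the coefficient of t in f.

Write f(t) = at³ + bt² + ct + d; the 4 given values yield a linear system in the 4 coefficients.
Solving, the leading coefficient vanishes, and f(t) = 6t² + 5t + 9.
The coefficient of t is 5.

5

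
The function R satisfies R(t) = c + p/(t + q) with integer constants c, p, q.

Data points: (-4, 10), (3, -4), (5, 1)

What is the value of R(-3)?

(R(t) − c)(t + q) = p for each data point; the three points give a linear system in c and q, then p follows.
Solving: c = 6, q = -1, p = -20, so R(t) = 6 − 20/(t − 1).
Then R(-3) = 6 − 20/(-4) = 11.

11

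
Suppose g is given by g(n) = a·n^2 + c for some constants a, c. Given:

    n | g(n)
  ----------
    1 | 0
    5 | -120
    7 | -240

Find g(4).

From g(1) = 0 and g(5) = -120: 1a + c = 0 and 25a + c = -120.
Subtracting: 24a = -120, so a = -5; then c = 0 − (-5)·1 = 5.
So g(n) = -5n² + 5, and g(4) = -75.

-75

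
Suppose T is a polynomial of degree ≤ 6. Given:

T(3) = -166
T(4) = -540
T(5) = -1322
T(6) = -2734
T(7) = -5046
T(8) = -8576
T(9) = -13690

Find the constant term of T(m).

First differences: -374, -782, -1412, -2312, -3530, -5114. Second differences: -408, -630, -900, -1218, -1584. Third differences: -222, -270, -318, -366. Fourth differences: -48, -48, -48.
Level-4 differences are constant, so T has degree 4.
Fitting a degree-4 polynomial gives T(m) = -2m^4 - m³ + 2m² - m + 8.
The constant term is T(0) = 8.

8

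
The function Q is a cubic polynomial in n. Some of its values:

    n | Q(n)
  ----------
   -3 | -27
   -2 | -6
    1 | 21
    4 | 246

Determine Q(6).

Write Q(n) = an³ + bn² + cn + d; the 4 given values yield a linear system in the 4 coefficients.
Solving, Q(n) = 2n³ + 5n² + 8n + 6.
Then Q(6) = 666.

666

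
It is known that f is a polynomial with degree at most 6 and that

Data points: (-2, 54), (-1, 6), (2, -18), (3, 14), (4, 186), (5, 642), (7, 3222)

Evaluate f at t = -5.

Write f(t) = at^6 + bt^5 + ct^4 + dt³ + et² + pt + q; the 7 given values yield a linear system in the 7 coefficients.
Solving, the top 2 coefficients vanish, and f(t) = 2t^4 - 4t³ - 4t² - 2t + 2.
Then f(-5) = 1662.

1662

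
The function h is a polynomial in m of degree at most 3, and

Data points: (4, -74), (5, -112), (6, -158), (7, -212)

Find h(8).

-274

First differences: -38, -46, -54. Second differences: -8, -8.
Level-2 differences are constant, so h has degree 2.
Fitting a degree-2 polynomial gives h(m) = -4m² - 2m - 2.
Then h(8) = -274.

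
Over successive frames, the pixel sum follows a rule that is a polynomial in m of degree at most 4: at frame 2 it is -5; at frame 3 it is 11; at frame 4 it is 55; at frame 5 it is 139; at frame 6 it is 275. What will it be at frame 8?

Write the value at m as u(m).
Write u(m) = am^4 + bm³ + cm² + dm + e; the 5 given values yield a linear system in the 5 coefficients.
Solving, the leading coefficient vanishes, and u(m) = 2m³ - 4m² - 2m - 1.
Then u(8) = 751.

751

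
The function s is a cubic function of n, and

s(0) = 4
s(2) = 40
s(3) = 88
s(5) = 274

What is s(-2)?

8

Write s(n) = an³ + bn² + cn + d; the 4 given values yield a linear system in the 4 coefficients.
Solving, s(n) = n³ + 5n² + 4n + 4.
Then s(-2) = 8.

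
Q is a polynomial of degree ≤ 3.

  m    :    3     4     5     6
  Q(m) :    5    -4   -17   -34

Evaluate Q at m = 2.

10

Write Q(m) = am³ + bm² + cm + d; the 4 given values yield a linear system in the 4 coefficients.
Solving, the leading coefficient vanishes, and Q(m) = -2m² + 5m + 8.
Then Q(2) = 10.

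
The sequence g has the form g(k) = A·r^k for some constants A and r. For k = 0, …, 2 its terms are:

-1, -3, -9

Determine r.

Consecutive ratio: -3/(-1) = 3, and -9/(-3) = 3, so r = 3.
Then A·3^0 = -1 gives A = -1, and g(k) = -1·3^k.

3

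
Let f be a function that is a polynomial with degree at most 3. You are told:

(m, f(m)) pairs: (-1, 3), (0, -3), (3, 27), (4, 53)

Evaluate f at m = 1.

Write f(m) = am³ + bm² + cm + d; the 4 given values yield a linear system in the 4 coefficients.
Solving, the leading coefficient vanishes, and f(m) = 4m² - 2m - 3.
Then f(1) = -1.

-1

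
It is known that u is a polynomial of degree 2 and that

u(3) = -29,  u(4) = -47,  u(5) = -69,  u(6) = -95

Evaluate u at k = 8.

-159

Write u(k) = ak² + bk + c; the 4 given values yield a linear system in the 3 coefficients.
Solving, u(k) = -2k² - 4k + 1.
Then u(8) = -159.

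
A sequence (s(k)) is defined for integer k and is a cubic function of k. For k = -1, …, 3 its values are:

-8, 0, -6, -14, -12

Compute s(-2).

First differences: 8, -6, -8, 2. Second differences: -14, -2, 10. Third differences: 12, 12.
Level-3 differences are constant, so s has degree 3.
Fitting a degree-3 polynomial gives s(k) = 2k³ - 7k² - k.
Then s(-2) = -42.

-42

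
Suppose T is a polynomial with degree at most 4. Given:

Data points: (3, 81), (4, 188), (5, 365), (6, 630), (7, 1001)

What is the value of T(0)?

First differences: 107, 177, 265, 371. Second differences: 70, 88, 106. Third differences: 18, 18.
Level-3 differences are constant, so T has degree 3.
Fitting a degree-3 polynomial gives T(m) = 3m³ - m² + 3m.
Then T(0) = 0.

0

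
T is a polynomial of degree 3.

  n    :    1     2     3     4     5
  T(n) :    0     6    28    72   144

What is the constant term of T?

4

First differences: 6, 22, 44, 72. Second differences: 16, 22, 28. Third differences: 6, 6.
Level-3 differences are constant, so T has degree 3.
Fitting a degree-3 polynomial gives T(n) = n³ + 2n² - 7n + 4.
The constant term is T(0) = 4.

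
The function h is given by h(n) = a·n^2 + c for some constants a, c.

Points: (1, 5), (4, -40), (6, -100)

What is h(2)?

-4

From h(1) = 5 and h(4) = -40: 1a + c = 5 and 16a + c = -40.
Subtracting: 15a = -45, so a = -3; then c = 5 − (-3)·1 = 8.
So h(n) = -3n² + 8, and h(2) = -4.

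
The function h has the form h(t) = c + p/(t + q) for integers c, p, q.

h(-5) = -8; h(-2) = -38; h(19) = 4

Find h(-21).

0

(h(t) − c)(t + q) = p for each data point; the three points give a linear system in c and q, then p follows.
Solving: c = 2, q = 1, p = 40, so h(t) = 2 + 40/(t + 1).
Then h(-21) = 2 + 40/(-20) = 0.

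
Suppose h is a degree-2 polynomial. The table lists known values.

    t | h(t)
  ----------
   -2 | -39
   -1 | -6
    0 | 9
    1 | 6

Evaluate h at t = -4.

-159

First differences: 33, 15, -3. Second differences: -18, -18.
Level-2 differences are constant, so h has degree 2.
Fitting a degree-2 polynomial gives h(t) = -9t² + 6t + 9.
Then h(-4) = -159.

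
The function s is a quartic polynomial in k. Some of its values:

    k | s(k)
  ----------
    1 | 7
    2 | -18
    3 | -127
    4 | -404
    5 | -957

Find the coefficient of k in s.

Write s(k) = ak^4 + bk³ + ck² + dk + e; the 5 given values yield a linear system in the 5 coefficients.
Solving, s(k) = -k^4 - 4k³ + 7k² - 3k + 8.
The coefficient of k is -3.

-3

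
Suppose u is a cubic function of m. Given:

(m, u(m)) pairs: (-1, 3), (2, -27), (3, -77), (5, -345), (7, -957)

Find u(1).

-9

Write u(m) = am³ + bm² + cm + d; the 5 given values yield a linear system in the 4 coefficients.
Solving, u(m) = -3m³ + 2m² - 3m - 5.
Then u(1) = -9.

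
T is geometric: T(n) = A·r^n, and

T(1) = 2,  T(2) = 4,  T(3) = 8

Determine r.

2

Consecutive ratio: 4/2 = 2, and 8/4 = 2, so r = 2.
Then A·2^1 = 2 gives A = 1, and T(n) = 1·2^n.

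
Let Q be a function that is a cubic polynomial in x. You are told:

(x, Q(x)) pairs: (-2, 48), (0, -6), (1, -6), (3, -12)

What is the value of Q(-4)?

254

Write Q(x) = ax³ + bx² + cx + d; the 4 given values yield a linear system in the 4 coefficients.
Solving, Q(x) = -2x³ + 7x² - 5x - 6.
Then Q(-4) = 254.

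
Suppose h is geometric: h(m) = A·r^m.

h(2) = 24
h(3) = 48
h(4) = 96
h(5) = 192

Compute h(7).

Consecutive ratio: 48/24 = 2, and 96/48 = 2, so r = 2.
Then A·2^2 = 24 gives A = 6, and h(m) = 6·2^m.
h(7) = 6·2^7 = 768.

768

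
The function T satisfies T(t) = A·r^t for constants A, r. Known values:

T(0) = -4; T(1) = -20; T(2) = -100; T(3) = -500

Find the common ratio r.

Consecutive ratio: -20/(-4) = 5, and -100/(-20) = 5, so r = 5.
Then A·5^0 = -4 gives A = -4, and T(t) = -4·5^t.

5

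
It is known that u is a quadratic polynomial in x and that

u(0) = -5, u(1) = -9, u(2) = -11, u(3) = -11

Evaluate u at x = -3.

19

First differences: -4, -2, 0. Second differences: 2, 2.
Level-2 differences are constant, so u has degree 2.
Fitting a degree-2 polynomial gives u(x) = x² - 5x - 5.
Then u(-3) = 19.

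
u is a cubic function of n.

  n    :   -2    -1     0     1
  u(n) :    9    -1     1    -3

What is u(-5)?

Write u(n) = an³ + bn² + cn + d; the 4 given values yield a linear system in the 4 coefficients.
Solving, u(n) = -3n³ - 3n² + 2n + 1.
Then u(-5) = 291.

291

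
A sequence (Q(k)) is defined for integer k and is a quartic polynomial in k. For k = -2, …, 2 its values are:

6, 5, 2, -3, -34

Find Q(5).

-883

Write Q(k) = ak^4 + bk³ + ck² + dk + e; the 5 given values yield a linear system in the 5 coefficients.
Solving, Q(k) = -k^4 - 2k³ - 2k + 2.
Then Q(5) = -883.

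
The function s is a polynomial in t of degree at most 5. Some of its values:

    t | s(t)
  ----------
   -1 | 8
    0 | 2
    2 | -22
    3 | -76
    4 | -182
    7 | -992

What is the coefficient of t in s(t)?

-2

Write s(t) = at^5 + bt^4 + ct³ + dt² + et + p; the 6 given values yield a linear system in the 6 coefficients.
Solving, the top 2 coefficients vanish, and s(t) = -3t³ + t² - 2t + 2.
The coefficient of t is -2.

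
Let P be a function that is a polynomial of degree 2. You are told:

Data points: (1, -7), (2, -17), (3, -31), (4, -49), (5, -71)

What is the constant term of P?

-1

First differences: -10, -14, -18, -22. Second differences: -4, -4, -4.
Level-2 differences are constant, so P has degree 2.
Fitting a degree-2 polynomial gives P(k) = -2k² - 4k - 1.
The constant term is P(0) = -1.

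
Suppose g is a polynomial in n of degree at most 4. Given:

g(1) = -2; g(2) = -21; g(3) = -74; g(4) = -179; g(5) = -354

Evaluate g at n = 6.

-617

First differences: -19, -53, -105, -175. Second differences: -34, -52, -70. Third differences: -18, -18.
Level-3 differences are constant, so g has degree 3.
Fitting a degree-3 polynomial gives g(n) = -3n³ + n² - n + 1.
Then g(6) = -617.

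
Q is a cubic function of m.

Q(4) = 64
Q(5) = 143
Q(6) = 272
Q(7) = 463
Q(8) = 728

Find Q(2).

First differences: 79, 129, 191, 265. Second differences: 50, 62, 74. Third differences: 12, 12.
Level-3 differences are constant, so Q has degree 3.
Fitting a degree-3 polynomial gives Q(m) = 2m³ - 5m² + 2m + 8.
Then Q(2) = 8.

8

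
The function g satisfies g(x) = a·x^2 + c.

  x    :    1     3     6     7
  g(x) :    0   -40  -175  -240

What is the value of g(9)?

-400

From g(1) = 0 and g(3) = -40: 1a + c = 0 and 9a + c = -40.
Subtracting: 8a = -40, so a = -5; then c = 0 − (-5)·1 = 5.
So g(x) = -5x² + 5, and g(9) = -400.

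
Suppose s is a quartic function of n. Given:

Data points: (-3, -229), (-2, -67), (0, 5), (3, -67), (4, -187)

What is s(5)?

-445

Write s(n) = an^4 + bn³ + cn² + dn + e; the 5 given values yield a linear system in the 5 coefficients.
Solving, s(n) = -n^4 + 3n³ - 8n² + 5.
Then s(5) = -445.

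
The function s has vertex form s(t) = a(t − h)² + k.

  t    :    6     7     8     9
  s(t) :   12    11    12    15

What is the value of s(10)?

20

First differences -1, 1, 3; second difference 2 = 2a, so a = 1.
Expanding, the t-coefficient is −2ah = -2h; matching it to the data gives h = 7, and then k = 11.
So s(t) = 1(t − 7)² + 11.
s(10) = 1·3² + 11 = 20.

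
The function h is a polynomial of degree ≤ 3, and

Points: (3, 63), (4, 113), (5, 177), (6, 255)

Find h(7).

347

Write h(n) = an³ + bn² + cn + d; the 4 given values yield a linear system in the 4 coefficients.
Solving, the leading coefficient vanishes, and h(n) = 7n² + n - 3.
Then h(7) = 347.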